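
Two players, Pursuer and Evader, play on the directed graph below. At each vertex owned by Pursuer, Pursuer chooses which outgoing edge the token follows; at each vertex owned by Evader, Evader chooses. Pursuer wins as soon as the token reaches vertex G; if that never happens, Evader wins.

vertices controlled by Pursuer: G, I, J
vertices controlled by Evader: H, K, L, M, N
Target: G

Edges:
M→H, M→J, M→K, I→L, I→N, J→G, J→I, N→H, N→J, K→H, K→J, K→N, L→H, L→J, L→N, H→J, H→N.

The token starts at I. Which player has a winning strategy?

A0 = {G}
A1: add {J} — J (Pursuer) has J→G.
A2 = A1; e.g. H (Evader) can still go to N. Fixed point.
I never enters the attractor, so Evader can avoid the target forever.

Evader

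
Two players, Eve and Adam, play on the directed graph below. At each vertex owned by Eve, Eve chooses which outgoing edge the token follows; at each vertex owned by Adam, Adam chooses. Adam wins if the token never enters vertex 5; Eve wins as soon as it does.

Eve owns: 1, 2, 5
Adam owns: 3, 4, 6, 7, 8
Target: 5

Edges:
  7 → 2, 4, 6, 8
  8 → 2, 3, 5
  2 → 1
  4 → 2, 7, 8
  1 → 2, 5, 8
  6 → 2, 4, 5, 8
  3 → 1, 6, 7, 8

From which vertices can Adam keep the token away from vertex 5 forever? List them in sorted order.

A0 = {5}
A1: add {1} — 1 (Eve) has 1→5.
A2: add {2} — 2 (Eve) has 2→1.
A3 = A2; e.g. 3 (Adam) can still go to 6. Fixed point.
Eve's attractor = {1, 2, 5}; Adam avoids the target exactly from the complement.

3, 4, 6, 7, 8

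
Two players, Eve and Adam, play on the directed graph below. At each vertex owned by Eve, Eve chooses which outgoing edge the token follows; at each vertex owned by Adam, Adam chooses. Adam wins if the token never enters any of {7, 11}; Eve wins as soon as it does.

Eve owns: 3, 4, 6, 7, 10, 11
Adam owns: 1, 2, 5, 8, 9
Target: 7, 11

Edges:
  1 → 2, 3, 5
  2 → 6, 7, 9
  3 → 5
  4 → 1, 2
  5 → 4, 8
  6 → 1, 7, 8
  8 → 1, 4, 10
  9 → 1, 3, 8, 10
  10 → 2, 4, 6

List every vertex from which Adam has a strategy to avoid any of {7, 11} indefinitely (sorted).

A0 = {7, 11}
A1: add {6} — 6 (Eve) has 6→7.
A2: add {10} — 10 (Eve) has 10→6.
A3 = A2; e.g. 1 (Adam) can still go to 2. Fixed point.
Eve's attractor = {6, 7, 10, 11}; Adam avoids the target exactly from the complement.

1, 2, 3, 4, 5, 8, 9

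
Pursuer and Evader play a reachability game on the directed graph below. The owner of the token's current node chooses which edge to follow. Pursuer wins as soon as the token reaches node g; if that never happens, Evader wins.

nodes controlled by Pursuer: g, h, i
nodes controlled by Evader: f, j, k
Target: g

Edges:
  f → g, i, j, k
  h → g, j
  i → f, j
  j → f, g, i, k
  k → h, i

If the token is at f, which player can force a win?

Evader

A0 = {g}
A1: add {h} — h (Pursuer) has h→g.
A2 = A1; e.g. f (Evader) can still go to i. Fixed point.
f never enters the attractor, so Evader can avoid the target forever.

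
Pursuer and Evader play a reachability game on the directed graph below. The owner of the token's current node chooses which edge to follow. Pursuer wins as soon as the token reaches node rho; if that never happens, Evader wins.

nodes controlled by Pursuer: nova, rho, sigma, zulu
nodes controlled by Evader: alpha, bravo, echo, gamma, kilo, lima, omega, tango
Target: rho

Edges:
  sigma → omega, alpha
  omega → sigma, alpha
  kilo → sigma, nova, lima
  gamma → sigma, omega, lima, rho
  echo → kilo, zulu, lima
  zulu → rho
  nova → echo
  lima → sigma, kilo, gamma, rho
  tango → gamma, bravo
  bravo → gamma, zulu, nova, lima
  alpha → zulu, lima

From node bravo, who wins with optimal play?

A0 = {rho}
A1: add {zulu} — zulu (Pursuer) has zulu→rho.
A2 = A1; e.g. sigma (Pursuer) has no edge into A1. Fixed point.
bravo never enters the attractor, so Evader can avoid the target forever.

Evader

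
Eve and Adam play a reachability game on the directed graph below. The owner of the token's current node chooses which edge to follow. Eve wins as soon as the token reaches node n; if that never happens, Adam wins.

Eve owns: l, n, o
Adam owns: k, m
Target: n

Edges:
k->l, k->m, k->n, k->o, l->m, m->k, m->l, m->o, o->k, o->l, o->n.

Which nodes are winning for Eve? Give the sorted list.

n, o

A0 = {n}
A1: add {o} — o (Eve) has o→n.
A2 = A1; e.g. k (Adam) can still go to l. Fixed point.
Eve's winning region = {n, o}.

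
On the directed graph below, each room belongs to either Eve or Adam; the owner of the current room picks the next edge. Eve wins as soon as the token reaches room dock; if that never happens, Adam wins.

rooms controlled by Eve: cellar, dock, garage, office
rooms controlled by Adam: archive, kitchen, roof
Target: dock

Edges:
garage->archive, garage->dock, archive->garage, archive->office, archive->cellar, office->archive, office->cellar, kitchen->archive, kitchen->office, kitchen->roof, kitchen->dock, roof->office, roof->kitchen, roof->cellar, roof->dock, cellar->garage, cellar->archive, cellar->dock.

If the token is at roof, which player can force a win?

A0 = {dock}
A1: add {cellar, garage} — garage (Eve) has garage→dock; cellar (Eve) has cellar→dock.
A2: add {office} — office (Eve) has office→cellar.
A3: add {archive} — archive (Adam): all of {garage, office, cellar} already in.
A4 = A3; e.g. kitchen (Adam) can still go to roof. Fixed point.
roof never enters the attractor, so Adam can avoid the target forever.

Adam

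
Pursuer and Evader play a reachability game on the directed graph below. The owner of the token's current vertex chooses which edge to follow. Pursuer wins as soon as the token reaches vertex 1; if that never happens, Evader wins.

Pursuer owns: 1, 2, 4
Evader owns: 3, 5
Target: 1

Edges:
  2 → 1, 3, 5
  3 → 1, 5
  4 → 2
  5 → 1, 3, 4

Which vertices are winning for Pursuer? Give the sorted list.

A0 = {1}
A1: add {2} — 2 (Pursuer) has 2→1.
A2: add {4} — 4 (Pursuer) has 4→2.
A3 = A2; e.g. 3 (Evader) can still go to 5. Fixed point.
Pursuer's winning region = {1, 2, 4}.

1, 2, 4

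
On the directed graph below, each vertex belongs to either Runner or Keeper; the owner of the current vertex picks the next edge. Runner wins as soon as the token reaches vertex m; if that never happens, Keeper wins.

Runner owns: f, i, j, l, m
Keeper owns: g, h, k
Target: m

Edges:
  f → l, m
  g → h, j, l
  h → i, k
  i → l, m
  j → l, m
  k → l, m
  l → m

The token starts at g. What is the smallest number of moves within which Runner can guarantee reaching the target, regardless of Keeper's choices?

4

A0 = {m}
A1: add {f, i, j, l} — f (Runner) has f→m; i (Runner) has i→m; j (Runner) has j→m; l (Runner) has l→m.
A2: add {k} — k (Keeper): all of {l, m} already in.
A3: add {h} — h (Keeper): all of {i, k} already in.
A4: add {g} — g (Keeper): all of {h, j, l} already in.
A4 = all vertices. Fixed point.
g enters the attractor at level 4, so Runner can force the target in 4 moves from there.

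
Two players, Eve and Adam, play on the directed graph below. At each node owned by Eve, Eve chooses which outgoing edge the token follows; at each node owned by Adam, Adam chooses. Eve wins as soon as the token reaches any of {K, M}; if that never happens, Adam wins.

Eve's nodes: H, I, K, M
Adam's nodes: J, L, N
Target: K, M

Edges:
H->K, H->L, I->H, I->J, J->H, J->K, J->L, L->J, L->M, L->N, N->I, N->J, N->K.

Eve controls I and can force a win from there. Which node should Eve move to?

H

A0 = {K, M}
A1: add {H} — H (Eve) has H→K.
A2: add {I} — I (Eve) has I→H.
A3 = A2; e.g. J (Adam) can still go to L. Fixed point.
From I, successor H is in the attractor (rank 1); the other successor J is not.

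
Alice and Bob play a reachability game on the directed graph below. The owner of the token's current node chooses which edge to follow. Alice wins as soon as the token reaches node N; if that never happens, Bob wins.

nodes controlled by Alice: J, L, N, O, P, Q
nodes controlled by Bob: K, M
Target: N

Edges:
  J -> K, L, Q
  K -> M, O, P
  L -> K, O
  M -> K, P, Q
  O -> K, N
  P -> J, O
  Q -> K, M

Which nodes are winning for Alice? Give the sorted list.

J, L, N, O, P

A0 = {N}
A1: add {O} — O (Alice) has O→N.
A2: add {L, P} — L (Alice) has L→O; P (Alice) has P→O.
A3: add {J} — J (Alice) has J→L.
A4 = A3; e.g. K (Bob) can still go to M. Fixed point.
Alice's winning region = {J, L, N, O, P}.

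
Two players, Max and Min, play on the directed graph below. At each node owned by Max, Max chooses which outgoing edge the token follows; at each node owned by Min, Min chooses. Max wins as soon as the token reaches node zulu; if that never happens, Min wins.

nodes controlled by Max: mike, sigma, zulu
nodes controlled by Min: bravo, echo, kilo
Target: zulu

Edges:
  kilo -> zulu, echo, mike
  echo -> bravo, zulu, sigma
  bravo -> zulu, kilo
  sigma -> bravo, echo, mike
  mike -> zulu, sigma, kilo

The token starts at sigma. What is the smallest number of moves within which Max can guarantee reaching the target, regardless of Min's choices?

A0 = {zulu}
A1: add {mike} — mike (Max) has mike→zulu.
A2: add {sigma} — sigma (Max) has sigma→mike.
A3 = A2; e.g. bravo (Min) can still go to kilo. Fixed point.
sigma enters the attractor at level 2, so Max can force the target in 2 moves from there.

2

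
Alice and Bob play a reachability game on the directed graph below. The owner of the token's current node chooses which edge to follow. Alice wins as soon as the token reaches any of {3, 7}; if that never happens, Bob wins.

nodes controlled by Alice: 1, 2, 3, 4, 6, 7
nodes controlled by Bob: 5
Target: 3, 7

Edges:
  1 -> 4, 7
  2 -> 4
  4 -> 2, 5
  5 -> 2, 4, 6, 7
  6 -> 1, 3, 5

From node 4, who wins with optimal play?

A0 = {3, 7}
A1: add {1, 6} — 1 (Alice) has 1→7; 6 (Alice) has 6→3.
A2 = A1; e.g. 2 (Alice) has no edge into A1. Fixed point.
4 never enters the attractor, so Bob can avoid the target forever.

Bob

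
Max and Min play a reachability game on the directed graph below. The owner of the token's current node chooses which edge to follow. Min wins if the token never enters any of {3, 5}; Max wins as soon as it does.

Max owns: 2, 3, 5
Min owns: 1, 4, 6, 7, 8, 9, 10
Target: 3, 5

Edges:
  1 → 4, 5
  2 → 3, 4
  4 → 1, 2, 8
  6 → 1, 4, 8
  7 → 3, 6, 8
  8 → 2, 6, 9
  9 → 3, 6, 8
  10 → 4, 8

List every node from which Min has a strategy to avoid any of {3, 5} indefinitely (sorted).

A0 = {3, 5}
A1: add {2} — 2 (Max) has 2→3.
A2 = A1; e.g. 1 (Min) can still go to 4. Fixed point.
Max's attractor = {2, 3, 5}; Min avoids the target exactly from the complement.

1, 4, 6, 7, 8, 9, 10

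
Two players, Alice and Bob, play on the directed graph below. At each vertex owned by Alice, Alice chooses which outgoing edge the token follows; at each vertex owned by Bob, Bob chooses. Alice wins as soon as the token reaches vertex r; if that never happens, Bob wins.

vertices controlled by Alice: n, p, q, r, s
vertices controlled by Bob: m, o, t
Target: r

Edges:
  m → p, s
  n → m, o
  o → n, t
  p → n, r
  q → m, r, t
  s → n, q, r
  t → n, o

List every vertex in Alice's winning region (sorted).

A0 = {r}
A1: add {p, q, s} — p (Alice) has p→r; q (Alice) has q→r; s (Alice) has s→r.
A2: add {m} — m (Bob): all of {p, s} already in.
A3: add {n} — n (Alice) has n→m.
A4 = A3; e.g. o (Bob) can still go to t. Fixed point.
Alice's winning region = {m, n, p, q, r, s}.

m, n, p, q, r, s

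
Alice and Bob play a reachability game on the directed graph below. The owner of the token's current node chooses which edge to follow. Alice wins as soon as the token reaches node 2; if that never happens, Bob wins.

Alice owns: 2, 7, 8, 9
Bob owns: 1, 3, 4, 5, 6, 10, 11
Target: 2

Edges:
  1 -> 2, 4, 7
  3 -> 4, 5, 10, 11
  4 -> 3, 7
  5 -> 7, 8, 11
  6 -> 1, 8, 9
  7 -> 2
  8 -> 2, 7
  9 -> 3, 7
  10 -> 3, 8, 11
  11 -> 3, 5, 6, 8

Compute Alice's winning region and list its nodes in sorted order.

A0 = {2}
A1: add {7, 8} — 7 (Alice) has 7→2; 8 (Alice) has 8→2.
A2: add {9} — 9 (Alice) has 9→7.
A3 = A2; e.g. 1 (Bob) can still go to 4. Fixed point.
Alice's winning region = {2, 7, 8, 9}.

2, 7, 8, 9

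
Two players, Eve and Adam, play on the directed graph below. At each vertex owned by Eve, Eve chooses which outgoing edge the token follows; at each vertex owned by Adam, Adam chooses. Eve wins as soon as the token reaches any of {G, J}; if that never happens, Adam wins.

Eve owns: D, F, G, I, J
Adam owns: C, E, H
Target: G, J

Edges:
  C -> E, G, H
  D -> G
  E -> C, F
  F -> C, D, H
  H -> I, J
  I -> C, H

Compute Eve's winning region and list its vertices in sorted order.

D, F, G, J

A0 = {G, J}
A1: add {D} — D (Eve) has D→G.
A2: add {F} — F (Eve) has F→D.
A3 = A2; e.g. C (Adam) can still go to E. Fixed point.
Eve's winning region = {D, F, G, J}.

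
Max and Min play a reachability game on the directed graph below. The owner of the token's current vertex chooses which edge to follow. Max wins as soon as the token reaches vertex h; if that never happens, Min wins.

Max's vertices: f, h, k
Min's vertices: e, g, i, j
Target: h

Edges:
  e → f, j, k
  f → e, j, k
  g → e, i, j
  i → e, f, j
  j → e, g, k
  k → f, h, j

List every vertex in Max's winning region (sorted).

A0 = {h}
A1: add {k} — k (Max) has k→h.
A2: add {f} — f (Max) has f→k.
A3 = A2; e.g. e (Min) can still go to j. Fixed point.
Max's winning region = {f, h, k}.

f, h, k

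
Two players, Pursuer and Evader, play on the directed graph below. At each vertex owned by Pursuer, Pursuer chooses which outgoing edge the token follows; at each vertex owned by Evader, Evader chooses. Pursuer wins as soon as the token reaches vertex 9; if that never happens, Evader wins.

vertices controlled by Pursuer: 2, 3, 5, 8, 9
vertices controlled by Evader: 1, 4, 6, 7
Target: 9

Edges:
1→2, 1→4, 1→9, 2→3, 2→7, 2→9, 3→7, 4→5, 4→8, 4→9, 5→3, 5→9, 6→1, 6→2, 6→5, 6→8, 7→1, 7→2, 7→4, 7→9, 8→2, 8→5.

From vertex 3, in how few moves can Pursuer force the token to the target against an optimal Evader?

A0 = {9}
A1: add {2, 5} — 2 (Pursuer) has 2→9; 5 (Pursuer) has 5→9.
A2: add {8} — 8 (Pursuer) has 8→2.
A3: add {4} — 4 (Evader): all of {5, 8, 9} already in.
A4: add {1} — 1 (Evader): all of {2, 4, 9} already in.
A5: add {6, 7} — 6 (Evader): all of {1, 2, 5, 8} already in; 7 (Evader): all of {1, 2, 4, 9} already in.
A6: add {3} — 3 (Pursuer) has 3→7.
A6 = all vertices. Fixed point.
3 enters the attractor at level 6, so Pursuer can force the target in 6 moves from there.

6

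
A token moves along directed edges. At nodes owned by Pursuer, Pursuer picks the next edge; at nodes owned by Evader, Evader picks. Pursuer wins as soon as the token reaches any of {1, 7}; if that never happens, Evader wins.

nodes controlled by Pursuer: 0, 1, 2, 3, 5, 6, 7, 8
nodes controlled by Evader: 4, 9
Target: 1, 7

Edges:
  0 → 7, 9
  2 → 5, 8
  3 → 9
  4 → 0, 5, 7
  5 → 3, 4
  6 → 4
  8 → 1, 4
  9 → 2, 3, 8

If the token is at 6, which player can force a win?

Evader

A0 = {1, 7}
A1: add {0, 8} — 0 (Pursuer) has 0→7; 8 (Pursuer) has 8→1.
A2: add {2} — 2 (Pursuer) has 2→8.
A3 = A2; e.g. 3 (Pursuer) has no edge into A2. Fixed point.
6 never enters the attractor, so Evader can avoid the target forever.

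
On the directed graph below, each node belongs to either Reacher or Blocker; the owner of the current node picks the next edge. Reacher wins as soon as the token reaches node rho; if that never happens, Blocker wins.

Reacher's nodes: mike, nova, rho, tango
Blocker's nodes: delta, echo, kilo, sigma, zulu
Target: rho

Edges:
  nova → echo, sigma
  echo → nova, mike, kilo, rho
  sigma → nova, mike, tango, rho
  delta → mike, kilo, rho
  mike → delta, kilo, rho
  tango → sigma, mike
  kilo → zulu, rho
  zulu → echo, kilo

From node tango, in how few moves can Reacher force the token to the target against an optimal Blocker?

A0 = {rho}
A1: add {mike} — mike (Reacher) has mike→rho.
A2: add {tango} — tango (Reacher) has tango→mike.
A3 = A2; e.g. nova (Reacher) has no edge into A2. Fixed point.
tango enters the attractor at level 2, so Reacher can force the target in 2 moves from there.

2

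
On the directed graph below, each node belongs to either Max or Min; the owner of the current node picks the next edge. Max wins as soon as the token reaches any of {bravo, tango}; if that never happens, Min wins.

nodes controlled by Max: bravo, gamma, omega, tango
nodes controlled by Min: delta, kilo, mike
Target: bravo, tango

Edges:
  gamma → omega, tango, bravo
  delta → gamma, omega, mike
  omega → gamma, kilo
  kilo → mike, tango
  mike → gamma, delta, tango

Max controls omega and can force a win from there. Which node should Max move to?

gamma

A0 = {bravo, tango}
A1: add {gamma} — gamma (Max) has gamma→tango.
A2: add {omega} — omega (Max) has omega→gamma.
A3 = A2; e.g. delta (Min) can still go to mike. Fixed point.
From omega, successor gamma is in the attractor (rank 1); the other successor kilo is not.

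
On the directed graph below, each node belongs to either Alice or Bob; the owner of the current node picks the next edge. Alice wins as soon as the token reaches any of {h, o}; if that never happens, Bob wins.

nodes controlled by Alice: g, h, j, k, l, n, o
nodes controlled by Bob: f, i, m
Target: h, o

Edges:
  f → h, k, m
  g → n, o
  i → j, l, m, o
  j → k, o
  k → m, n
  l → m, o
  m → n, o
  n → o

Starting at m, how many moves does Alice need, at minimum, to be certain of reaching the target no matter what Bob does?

A0 = {h, o}
A1: add {g, j, l, n} — g (Alice) has g→o; j (Alice) has j→o; l (Alice) has l→o; n (Alice) has n→o.
A2: add {k, m} — k (Alice) has k→n; m (Bob): all of {n, o} already in.
m enters the attractor at level 2, so Alice can force the target in 2 moves from there.

2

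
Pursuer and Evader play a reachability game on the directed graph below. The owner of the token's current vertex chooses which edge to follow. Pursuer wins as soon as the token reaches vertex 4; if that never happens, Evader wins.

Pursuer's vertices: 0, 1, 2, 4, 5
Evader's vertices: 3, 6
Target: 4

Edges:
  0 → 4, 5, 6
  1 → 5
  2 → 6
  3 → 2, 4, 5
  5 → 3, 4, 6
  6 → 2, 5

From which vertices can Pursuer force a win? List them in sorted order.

0, 1, 4, 5

A0 = {4}
A1: add {0, 5} — 0 (Pursuer) has 0→4; 5 (Pursuer) has 5→4.
A2: add {1} — 1 (Pursuer) has 1→5.
A3 = A2; e.g. 2 (Pursuer) has no edge into A2. Fixed point.
Pursuer's winning region = {0, 1, 4, 5}.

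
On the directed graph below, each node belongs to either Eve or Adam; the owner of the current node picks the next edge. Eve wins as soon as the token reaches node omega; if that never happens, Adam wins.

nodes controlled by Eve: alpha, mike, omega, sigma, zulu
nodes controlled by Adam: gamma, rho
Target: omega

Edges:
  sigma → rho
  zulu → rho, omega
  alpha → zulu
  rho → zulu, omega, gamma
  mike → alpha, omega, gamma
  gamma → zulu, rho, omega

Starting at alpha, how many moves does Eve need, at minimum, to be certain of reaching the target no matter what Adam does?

2

A0 = {omega}
A1: add {mike, zulu} — zulu (Eve) has zulu→omega; mike (Eve) has mike→omega.
A2: add {alpha} — alpha (Eve) has alpha→zulu.
A3 = A2; e.g. sigma (Eve) has no edge into A2. Fixed point.
alpha enters the attractor at level 2, so Eve can force the target in 2 moves from there.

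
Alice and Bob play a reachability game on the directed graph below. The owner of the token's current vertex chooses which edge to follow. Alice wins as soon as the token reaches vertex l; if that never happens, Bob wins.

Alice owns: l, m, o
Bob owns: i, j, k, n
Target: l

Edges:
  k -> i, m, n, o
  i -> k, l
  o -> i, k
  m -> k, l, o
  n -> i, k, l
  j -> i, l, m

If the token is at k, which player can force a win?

A0 = {l}
A1: add {m} — m (Alice) has m→l.
A2 = A1; e.g. i (Bob) can still go to k. Fixed point.
k never enters the attractor, so Bob can avoid the target forever.

Bob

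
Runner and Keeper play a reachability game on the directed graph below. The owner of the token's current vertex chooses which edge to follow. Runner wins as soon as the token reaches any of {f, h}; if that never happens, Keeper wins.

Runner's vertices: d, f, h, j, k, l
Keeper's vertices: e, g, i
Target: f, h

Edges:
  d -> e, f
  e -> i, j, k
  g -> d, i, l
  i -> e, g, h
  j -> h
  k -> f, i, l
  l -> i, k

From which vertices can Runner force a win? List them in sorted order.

d, f, h, j, k, l

A0 = {f, h}
A1: add {d, j, k} — d (Runner) has d→f; j (Runner) has j→h; k (Runner) has k→f.
A2: add {l} — l (Runner) has l→k.
A3 = A2; e.g. e (Keeper) can still go to i. Fixed point.
Runner's winning region = {d, f, h, j, k, l}.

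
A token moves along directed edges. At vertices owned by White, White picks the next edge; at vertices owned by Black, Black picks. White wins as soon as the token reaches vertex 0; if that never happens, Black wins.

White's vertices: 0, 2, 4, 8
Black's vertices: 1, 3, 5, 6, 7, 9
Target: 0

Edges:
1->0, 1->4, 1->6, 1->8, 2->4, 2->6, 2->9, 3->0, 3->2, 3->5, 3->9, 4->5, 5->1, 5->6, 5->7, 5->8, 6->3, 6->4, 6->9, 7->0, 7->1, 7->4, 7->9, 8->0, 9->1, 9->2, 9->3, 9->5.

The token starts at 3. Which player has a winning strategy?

Black

A0 = {0}
A1: add {8} — 8 (White) has 8→0.
A2 = A1; e.g. 1 (Black) can still go to 4. Fixed point.
3 never enters the attractor, so Black can avoid the target forever.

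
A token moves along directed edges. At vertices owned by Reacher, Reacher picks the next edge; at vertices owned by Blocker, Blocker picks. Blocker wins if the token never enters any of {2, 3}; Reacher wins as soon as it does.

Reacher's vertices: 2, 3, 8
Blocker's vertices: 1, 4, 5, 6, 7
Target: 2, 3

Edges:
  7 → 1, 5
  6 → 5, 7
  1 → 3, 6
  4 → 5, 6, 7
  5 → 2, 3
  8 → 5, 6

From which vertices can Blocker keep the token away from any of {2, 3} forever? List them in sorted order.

1, 4, 6, 7

A0 = {2, 3}
A1: add {5} — 5 (Blocker): all of {2, 3} already in.
A2: add {8} — 8 (Reacher) has 8→5.
A3 = A2; e.g. 1 (Blocker) can still go to 6. Fixed point.
Reacher's attractor = {2, 3, 5, 8}; Blocker avoids the target exactly from the complement.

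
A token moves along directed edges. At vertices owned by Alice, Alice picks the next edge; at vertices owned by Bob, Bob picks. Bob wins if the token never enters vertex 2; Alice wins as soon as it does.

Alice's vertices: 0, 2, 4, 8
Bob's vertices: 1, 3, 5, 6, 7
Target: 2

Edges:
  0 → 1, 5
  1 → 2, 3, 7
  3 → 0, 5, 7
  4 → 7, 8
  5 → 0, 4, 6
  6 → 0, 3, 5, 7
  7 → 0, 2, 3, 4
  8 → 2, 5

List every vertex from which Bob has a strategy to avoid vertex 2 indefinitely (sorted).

0, 1, 3, 5, 6, 7

A0 = {2}
A1: add {8} — 8 (Alice) has 8→2.
A2: add {4} — 4 (Alice) has 4→8.
A3 = A2; e.g. 0 (Alice) has no edge into A2. Fixed point.
Alice's attractor = {2, 4, 8}; Bob avoids the target exactly from the complement.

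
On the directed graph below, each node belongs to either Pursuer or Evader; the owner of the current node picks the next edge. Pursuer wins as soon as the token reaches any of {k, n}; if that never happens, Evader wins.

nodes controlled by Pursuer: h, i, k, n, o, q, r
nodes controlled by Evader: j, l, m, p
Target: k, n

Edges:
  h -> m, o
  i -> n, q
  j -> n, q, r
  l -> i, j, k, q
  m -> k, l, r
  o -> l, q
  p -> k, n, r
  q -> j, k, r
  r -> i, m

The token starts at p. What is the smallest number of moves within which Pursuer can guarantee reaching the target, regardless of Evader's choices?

A0 = {k, n}
A1: add {i, q} — i (Pursuer) has i→n; q (Pursuer) has q→k.
A2: add {o, r} — o (Pursuer) has o→q; r (Pursuer) has r→i.
A3: add {h, j, p} — h (Pursuer) has h→o; j (Evader): all of {n, q, r} already in; p (Evader): all of {k, n, r} already in.
p enters the attractor at level 3, so Pursuer can force the target in 3 moves from there.

3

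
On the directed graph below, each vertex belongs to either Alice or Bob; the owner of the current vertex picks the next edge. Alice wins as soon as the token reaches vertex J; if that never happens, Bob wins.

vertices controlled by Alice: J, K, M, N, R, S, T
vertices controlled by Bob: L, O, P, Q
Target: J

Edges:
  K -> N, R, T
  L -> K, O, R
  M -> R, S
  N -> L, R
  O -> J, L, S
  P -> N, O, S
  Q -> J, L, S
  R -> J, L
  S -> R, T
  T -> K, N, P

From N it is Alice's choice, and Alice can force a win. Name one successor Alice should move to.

R

A0 = {J}
A1: add {R} — R (Alice) has R→J.
A2: add {K, M, N, S} — K (Alice) has K→R; M (Alice) has M→R; N (Alice) has N→R; S (Alice) has S→R.
A3: add {T} — T (Alice) has T→K.
A4 = A3; e.g. L (Bob) can still go to O. Fixed point.
From N, successor R is in the attractor (rank 1); the other successor L is not.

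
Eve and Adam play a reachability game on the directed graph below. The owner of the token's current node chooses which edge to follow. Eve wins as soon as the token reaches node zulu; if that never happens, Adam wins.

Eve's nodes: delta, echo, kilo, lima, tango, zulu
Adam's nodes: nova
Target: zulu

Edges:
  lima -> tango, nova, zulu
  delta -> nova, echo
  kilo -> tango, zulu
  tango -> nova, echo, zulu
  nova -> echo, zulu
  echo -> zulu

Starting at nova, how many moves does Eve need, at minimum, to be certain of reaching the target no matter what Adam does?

2

A0 = {zulu}
A1: add {echo, kilo, lima, tango} — lima (Eve) has lima→zulu; kilo (Eve) has kilo→zulu; tango (Eve) has tango→zulu; echo (Eve) has echo→zulu.
A2: add {delta, nova} — delta (Eve) has delta→echo; nova (Adam): all of {echo, zulu} already in.
A2 = all vertices. Fixed point.
nova enters the attractor at level 2, so Eve can force the target in 2 moves from there.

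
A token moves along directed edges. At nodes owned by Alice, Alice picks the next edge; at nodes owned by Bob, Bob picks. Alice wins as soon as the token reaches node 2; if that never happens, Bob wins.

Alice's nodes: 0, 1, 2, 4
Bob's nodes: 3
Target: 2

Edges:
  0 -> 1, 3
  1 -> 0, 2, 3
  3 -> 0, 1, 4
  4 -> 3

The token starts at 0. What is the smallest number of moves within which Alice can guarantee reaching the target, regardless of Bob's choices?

2

A0 = {2}
A1: add {1} — 1 (Alice) has 1→2.
A2: add {0} — 0 (Alice) has 0→1.
A3 = A2; e.g. 3 (Bob) can still go to 4. Fixed point.
0 enters the attractor at level 2, so Alice can force the target in 2 moves from there.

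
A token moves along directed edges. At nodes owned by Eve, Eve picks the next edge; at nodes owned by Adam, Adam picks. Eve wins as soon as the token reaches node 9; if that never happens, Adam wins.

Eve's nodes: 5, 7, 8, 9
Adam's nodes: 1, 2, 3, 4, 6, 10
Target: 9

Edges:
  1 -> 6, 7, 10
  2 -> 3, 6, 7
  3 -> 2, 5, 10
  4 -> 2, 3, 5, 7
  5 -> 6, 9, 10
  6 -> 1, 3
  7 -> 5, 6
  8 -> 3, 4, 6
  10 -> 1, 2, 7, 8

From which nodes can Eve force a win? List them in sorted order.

5, 7, 9

A0 = {9}
A1: add {5} — 5 (Eve) has 5→9.
A2: add {7} — 7 (Eve) has 7→5.
A3 = A2; e.g. 1 (Adam) can still go to 6. Fixed point.
Eve's winning region = {5, 7, 9}.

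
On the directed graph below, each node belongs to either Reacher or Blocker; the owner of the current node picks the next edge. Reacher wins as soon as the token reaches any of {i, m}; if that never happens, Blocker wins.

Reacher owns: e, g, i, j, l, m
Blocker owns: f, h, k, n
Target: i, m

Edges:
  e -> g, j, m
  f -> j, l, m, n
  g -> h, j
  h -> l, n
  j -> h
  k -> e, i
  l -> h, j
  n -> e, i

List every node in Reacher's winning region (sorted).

A0 = {i, m}
A1: add {e} — e (Reacher) has e→m.
A2: add {k, n} — k (Blocker): all of {e, i} already in; n (Blocker): all of {e, i} already in.
A3 = A2; e.g. f (Blocker) can still go to j. Fixed point.
Reacher's winning region = {e, i, k, m, n}.

e, i, k, m, n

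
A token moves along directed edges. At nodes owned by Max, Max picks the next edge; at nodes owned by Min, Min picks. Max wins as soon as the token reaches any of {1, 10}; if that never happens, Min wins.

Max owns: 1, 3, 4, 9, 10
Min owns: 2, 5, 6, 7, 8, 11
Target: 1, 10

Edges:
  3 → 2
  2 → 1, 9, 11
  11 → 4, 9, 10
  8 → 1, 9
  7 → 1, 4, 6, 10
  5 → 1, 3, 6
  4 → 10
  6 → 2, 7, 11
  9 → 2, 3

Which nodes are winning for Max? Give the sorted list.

1, 4, 10

A0 = {1, 10}
A1: add {4} — 4 (Max) has 4→10.
A2 = A1; e.g. 2 (Min) can still go to 9. Fixed point.
Max's winning region = {1, 4, 10}.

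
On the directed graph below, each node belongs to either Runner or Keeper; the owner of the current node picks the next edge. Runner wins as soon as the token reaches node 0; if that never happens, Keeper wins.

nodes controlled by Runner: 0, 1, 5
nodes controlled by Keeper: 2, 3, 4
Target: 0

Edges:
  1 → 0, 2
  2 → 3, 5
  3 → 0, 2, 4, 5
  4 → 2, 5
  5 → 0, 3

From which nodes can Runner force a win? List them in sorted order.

A0 = {0}
A1: add {1, 5} — 1 (Runner) has 1→0; 5 (Runner) has 5→0.
A2 = A1; e.g. 2 (Keeper) can still go to 3. Fixed point.
Runner's winning region = {0, 1, 5}.

0, 1, 5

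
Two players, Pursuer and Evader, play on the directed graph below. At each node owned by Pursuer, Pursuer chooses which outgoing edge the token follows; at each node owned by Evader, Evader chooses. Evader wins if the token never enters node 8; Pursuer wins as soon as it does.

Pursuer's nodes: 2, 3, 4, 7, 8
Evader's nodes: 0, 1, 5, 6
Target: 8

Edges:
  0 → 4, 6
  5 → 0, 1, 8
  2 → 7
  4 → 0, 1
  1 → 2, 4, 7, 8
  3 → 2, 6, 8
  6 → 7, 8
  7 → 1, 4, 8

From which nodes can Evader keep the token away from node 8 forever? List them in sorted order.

A0 = {8}
A1: add {3, 7} — 3 (Pursuer) has 3→8; 7 (Pursuer) has 7→8.
A2: add {2, 6} — 2 (Pursuer) has 2→7; 6 (Evader): all of {7, 8} already in.
A3 = A2; e.g. 0 (Evader) can still go to 4. Fixed point.
Pursuer's attractor = {2, 3, 6, 7, 8}; Evader avoids the target exactly from the complement.

0, 1, 4, 5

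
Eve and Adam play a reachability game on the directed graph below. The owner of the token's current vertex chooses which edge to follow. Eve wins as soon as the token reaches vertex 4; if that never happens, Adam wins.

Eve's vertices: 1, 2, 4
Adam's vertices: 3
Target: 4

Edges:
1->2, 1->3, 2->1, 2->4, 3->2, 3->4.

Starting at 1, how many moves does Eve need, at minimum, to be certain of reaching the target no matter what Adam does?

2

A0 = {4}
A1: add {2} — 2 (Eve) has 2→4.
A2: add {1, 3} — 1 (Eve) has 1→2; 3 (Adam): all of {2, 4} already in.
A2 = all vertices. Fixed point.
1 enters the attractor at level 2, so Eve can force the target in 2 moves from there.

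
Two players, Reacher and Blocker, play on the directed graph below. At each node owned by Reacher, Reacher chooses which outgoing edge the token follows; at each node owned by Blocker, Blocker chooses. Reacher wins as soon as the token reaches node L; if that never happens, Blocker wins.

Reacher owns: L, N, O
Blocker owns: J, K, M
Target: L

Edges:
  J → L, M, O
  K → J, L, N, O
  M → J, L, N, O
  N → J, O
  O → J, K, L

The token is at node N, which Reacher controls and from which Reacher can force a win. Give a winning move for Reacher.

O

A0 = {L}
A1: add {O} — O (Reacher) has O→L.
A2: add {N} — N (Reacher) has N→O.
A3 = A2; e.g. J (Blocker) can still go to M. Fixed point.
From N, successor O is in the attractor (rank 1); the other successor J is not.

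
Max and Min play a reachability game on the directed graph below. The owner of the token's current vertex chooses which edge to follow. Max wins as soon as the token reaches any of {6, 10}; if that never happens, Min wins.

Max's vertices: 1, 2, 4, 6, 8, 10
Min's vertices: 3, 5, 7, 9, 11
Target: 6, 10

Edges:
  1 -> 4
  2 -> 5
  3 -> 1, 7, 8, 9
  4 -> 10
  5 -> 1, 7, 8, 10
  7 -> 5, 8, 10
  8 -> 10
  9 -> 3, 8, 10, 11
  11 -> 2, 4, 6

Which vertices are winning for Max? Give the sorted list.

A0 = {6, 10}
A1: add {4, 8} — 4 (Max) has 4→10; 8 (Max) has 8→10.
A2: add {1} — 1 (Max) has 1→4.
A3 = A2; e.g. 2 (Max) has no edge into A2. Fixed point.
Max's winning region = {1, 4, 6, 8, 10}.

1, 4, 6, 8, 10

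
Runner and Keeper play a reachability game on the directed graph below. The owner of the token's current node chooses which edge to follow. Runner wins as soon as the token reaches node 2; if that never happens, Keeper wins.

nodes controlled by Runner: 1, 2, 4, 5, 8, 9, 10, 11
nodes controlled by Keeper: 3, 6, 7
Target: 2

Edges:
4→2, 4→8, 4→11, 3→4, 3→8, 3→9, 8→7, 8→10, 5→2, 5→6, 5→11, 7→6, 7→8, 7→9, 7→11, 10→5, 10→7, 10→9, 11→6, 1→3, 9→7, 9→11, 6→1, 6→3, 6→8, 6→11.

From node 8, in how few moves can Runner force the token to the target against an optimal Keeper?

3

A0 = {2}
A1: add {4, 5} — 4 (Runner) has 4→2; 5 (Runner) has 5→2.
A2: add {10} — 10 (Runner) has 10→5.
A3: add {8} — 8 (Runner) has 8→10.
A4 = A3; e.g. 1 (Runner) has no edge into A3. Fixed point.
8 enters the attractor at level 3, so Runner can force the target in 3 moves from there.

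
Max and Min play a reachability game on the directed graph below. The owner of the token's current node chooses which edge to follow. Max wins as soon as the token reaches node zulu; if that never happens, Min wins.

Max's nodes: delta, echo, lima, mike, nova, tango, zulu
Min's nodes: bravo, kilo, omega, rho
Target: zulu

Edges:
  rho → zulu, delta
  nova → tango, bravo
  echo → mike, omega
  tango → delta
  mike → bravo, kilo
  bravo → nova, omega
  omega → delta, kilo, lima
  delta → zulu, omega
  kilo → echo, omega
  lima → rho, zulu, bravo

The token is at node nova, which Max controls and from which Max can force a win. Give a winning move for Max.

A0 = {zulu}
A1: add {delta, lima} — delta (Max) has delta→zulu; lima (Max) has lima→zulu.
A2: add {rho, tango} — rho (Min): all of {zulu, delta} already in; tango (Max) has tango→delta.
A3: add {nova} — nova (Max) has nova→tango.
A4 = A3; e.g. echo (Max) has no edge into A3. Fixed point.
From nova, successor tango is in the attractor (rank 2); the other successor bravo is not.

tango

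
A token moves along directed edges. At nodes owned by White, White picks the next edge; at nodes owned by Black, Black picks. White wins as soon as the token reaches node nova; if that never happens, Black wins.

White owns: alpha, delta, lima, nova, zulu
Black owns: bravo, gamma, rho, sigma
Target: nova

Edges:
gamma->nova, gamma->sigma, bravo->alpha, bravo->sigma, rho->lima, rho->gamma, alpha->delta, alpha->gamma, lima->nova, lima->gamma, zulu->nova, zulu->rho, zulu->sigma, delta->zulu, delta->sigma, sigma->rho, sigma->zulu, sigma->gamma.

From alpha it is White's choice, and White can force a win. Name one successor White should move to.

A0 = {nova}
A1: add {lima, zulu} — lima (White) has lima→nova; zulu (White) has zulu→nova.
A2: add {delta} — delta (White) has delta→zulu.
A3: add {alpha} — alpha (White) has alpha→delta.
A4 = A3; e.g. bravo (Black) can still go to sigma. Fixed point.
From alpha, successor delta is in the attractor (rank 2); the other successor gamma is not.

delta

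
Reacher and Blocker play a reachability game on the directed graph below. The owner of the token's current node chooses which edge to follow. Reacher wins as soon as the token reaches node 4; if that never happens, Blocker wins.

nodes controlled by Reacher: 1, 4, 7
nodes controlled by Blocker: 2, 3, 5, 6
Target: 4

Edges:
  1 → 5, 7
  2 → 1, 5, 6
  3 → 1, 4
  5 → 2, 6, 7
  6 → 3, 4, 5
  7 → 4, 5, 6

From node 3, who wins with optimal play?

Reacher

A0 = {4}
A1: add {7} — 7 (Reacher) has 7→4.
A2: add {1} — 1 (Reacher) has 1→7.
A3: add {3} — 3 (Blocker): all of {1, 4} already in.
A4 = A3; e.g. 2 (Blocker) can still go to 5. Fixed point.
3 ∈ A3, so Reacher can force the target.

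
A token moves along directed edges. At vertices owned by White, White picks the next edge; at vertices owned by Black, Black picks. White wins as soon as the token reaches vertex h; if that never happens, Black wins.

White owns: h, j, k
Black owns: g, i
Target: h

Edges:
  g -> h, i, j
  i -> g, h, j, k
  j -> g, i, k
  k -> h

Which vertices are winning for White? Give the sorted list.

A0 = {h}
A1: add {k} — k (White) has k→h.
A2: add {j} — j (White) has j→k.
A3 = A2; e.g. g (Black) can still go to i. Fixed point.
White's winning region = {h, j, k}.

h, j, k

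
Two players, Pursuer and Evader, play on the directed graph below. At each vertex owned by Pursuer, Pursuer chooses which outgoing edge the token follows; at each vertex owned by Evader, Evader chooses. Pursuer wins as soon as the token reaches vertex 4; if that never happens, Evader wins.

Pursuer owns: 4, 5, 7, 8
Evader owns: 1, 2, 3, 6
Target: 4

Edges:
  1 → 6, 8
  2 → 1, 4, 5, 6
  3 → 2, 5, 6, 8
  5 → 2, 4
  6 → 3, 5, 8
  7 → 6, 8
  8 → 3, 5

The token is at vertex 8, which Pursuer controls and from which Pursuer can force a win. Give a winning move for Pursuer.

5

A0 = {4}
A1: add {5} — 5 (Pursuer) has 5→4.
A2: add {8} — 8 (Pursuer) has 8→5.
A3: add {7} — 7 (Pursuer) has 7→8.
A4 = A3; e.g. 1 (Evader) can still go to 6. Fixed point.
From 8, successor 5 is in the attractor (rank 1); the other successor 3 is not.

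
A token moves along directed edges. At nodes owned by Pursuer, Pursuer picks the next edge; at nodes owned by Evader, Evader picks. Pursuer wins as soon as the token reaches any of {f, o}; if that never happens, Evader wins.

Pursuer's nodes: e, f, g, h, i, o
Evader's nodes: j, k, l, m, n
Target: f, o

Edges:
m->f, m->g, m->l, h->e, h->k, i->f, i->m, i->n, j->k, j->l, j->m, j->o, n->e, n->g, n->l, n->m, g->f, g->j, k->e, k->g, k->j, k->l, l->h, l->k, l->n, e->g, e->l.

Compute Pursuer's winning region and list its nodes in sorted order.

A0 = {f, o}
A1: add {g, i} — g (Pursuer) has g→f; i (Pursuer) has i→f.
A2: add {e} — e (Pursuer) has e→g.
A3: add {h} — h (Pursuer) has h→e.
A4 = A3; e.g. j (Evader) can still go to k. Fixed point.
Pursuer's winning region = {e, f, g, h, i, o}.

e, f, g, h, i, o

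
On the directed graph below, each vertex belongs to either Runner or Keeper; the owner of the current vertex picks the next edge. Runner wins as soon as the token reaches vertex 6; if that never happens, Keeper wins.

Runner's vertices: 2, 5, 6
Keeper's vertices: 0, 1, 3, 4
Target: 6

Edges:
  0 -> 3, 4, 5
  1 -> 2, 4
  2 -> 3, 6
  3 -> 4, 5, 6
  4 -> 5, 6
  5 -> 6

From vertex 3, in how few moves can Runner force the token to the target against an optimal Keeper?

A0 = {6}
A1: add {2, 5} — 2 (Runner) has 2→6; 5 (Runner) has 5→6.
A2: add {4} — 4 (Keeper): all of {5, 6} already in.
A3: add {1, 3} — 1 (Keeper): all of {2, 4} already in; 3 (Keeper): all of {4, 5, 6} already in.
3 enters the attractor at level 3, so Runner can force the target in 3 moves from there.

3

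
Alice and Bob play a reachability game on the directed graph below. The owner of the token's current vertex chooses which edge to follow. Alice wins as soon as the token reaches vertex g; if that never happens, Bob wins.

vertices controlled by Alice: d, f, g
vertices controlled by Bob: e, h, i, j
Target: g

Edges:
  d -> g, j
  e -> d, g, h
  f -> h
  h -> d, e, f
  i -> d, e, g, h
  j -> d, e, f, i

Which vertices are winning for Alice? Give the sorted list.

d, g

A0 = {g}
A1: add {d} — d (Alice) has d→g.
A2 = A1; e.g. e (Bob) can still go to h. Fixed point.
Alice's winning region = {d, g}.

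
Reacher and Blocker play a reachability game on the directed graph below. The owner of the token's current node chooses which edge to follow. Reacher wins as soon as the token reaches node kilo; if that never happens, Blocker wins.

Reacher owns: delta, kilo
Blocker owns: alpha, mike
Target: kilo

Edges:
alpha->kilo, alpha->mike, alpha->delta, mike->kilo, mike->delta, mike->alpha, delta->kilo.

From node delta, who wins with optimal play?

Reacher

A0 = {kilo}
A1: add {delta} — delta (Reacher) has delta→kilo.
A2 = A1; e.g. mike (Blocker) can still go to alpha. Fixed point.
delta ∈ A1, so Reacher can force the target.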